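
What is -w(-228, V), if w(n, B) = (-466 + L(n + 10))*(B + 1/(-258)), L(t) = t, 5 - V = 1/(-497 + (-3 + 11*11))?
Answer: 55721946/16297 ≈ 3419.2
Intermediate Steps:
V = 1896/379 (V = 5 - 1/(-497 + (-3 + 11*11)) = 5 - 1/(-497 + (-3 + 121)) = 5 - 1/(-497 + 118) = 5 - 1/(-379) = 5 - 1*(-1/379) = 5 + 1/379 = 1896/379 ≈ 5.0026)
w(n, B) = (-456 + n)*(-1/258 + B) (w(n, B) = (-466 + (n + 10))*(B + 1/(-258)) = (-466 + (10 + n))*(B - 1/258) = (-456 + n)*(-1/258 + B))
-w(-228, V) = -(76/43 - 456*1896/379 - 1/258*(-228) + (1896/379)*(-228)) = -(76/43 - 864576/379 + 38/43 - 432288/379) = -1*(-55721946/16297) = 55721946/16297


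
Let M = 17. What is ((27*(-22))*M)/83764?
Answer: -5049/41882 ≈ -0.12055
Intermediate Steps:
((27*(-22))*M)/83764 = ((27*(-22))*17)/83764 = -594*17*(1/83764) = -10098*1/83764 = -5049/41882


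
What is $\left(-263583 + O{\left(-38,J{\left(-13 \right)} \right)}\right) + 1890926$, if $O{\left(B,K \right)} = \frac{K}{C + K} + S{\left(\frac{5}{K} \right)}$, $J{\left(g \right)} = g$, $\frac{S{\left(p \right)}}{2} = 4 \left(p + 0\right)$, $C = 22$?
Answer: $\frac{190398602}{117} \approx 1.6273 \cdot 10^{6}$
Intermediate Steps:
$S{\left(p \right)} = 8 p$ ($S{\left(p \right)} = 2 \cdot 4 \left(p + 0\right) = 2 \cdot 4 p = 8 p$)
$O{\left(B,K \right)} = \frac{40}{K} + \frac{K}{22 + K}$ ($O{\left(B,K \right)} = \frac{K}{22 + K} + 8 \frac{5}{K} = \frac{K}{22 + K} + \frac{40}{K} = \frac{40}{K} + \frac{K}{22 + K}$)
$\left(-263583 + O{\left(-38,J{\left(-13 \right)} \right)}\right) + 1890926 = \left(-263583 + \frac{880 - 13 \left(40 - 13\right)}{\left(-13\right) \left(22 - 13\right)}\right) + 1890926 = \left(-263583 - \frac{880 - 351}{13 \cdot 9}\right) + 1890926 = \left(-263583 - \frac{880 - 351}{117}\right) + 1890926 = \left(-263583 - \frac{1}{117} \cdot 529\right) + 1890926 = \left(-263583 - \frac{529}{117}\right) + 1890926 = - \frac{30839740}{117} + 1890926 = \frac{190398602}{117}$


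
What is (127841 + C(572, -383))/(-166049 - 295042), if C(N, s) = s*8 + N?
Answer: -41783/153697 ≈ -0.27185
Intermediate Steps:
C(N, s) = N + 8*s (C(N, s) = 8*s + N = N + 8*s)
(127841 + C(572, -383))/(-166049 - 295042) = (127841 + (572 + 8*(-383)))/(-166049 - 295042) = (127841 + (572 - 3064))/(-461091) = (127841 - 2492)*(-1/461091) = 125349*(-1/461091) = -41783/153697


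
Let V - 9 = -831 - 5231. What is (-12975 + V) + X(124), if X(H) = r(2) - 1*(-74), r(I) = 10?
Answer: -18944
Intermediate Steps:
V = -6053 (V = 9 + (-831 - 5231) = 9 - 6062 = -6053)
X(H) = 84 (X(H) = 10 - 1*(-74) = 10 + 74 = 84)
(-12975 + V) + X(124) = (-12975 - 6053) + 84 = -19028 + 84 = -18944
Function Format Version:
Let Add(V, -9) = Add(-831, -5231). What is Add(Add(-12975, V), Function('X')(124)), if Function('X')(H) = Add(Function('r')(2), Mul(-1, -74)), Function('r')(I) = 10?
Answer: -18944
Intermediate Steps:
V = -6053 (V = Add(9, Add(-831, -5231)) = Add(9, -6062) = -6053)
Function('X')(H) = 84 (Function('X')(H) = Add(10, Mul(-1, -74)) = Add(10, 74) = 84)
Add(Add(-12975, V), Function('X')(124)) = Add(Add(-12975, -6053), 84) = Add(-19028, 84) = -18944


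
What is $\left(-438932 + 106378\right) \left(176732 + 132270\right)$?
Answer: $-102759851108$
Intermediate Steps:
$\left(-438932 + 106378\right) \left(176732 + 132270\right) = \left(-332554\right) 309002 = -102759851108$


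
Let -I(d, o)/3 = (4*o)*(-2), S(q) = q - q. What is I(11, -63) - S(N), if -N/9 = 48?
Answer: -1512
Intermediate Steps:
N = -432 (N = -9*48 = -432)
S(q) = 0
I(d, o) = 24*o (I(d, o) = -3*4*o*(-2) = -(-24)*o = 24*o)
I(11, -63) - S(N) = 24*(-63) - 1*0 = -1512 + 0 = -1512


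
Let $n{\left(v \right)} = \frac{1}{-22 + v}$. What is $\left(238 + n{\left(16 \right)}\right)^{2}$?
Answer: $\frac{2036329}{36} \approx 56565.0$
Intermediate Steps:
$\left(238 + n{\left(16 \right)}\right)^{2} = \left(238 + \frac{1}{-22 + 16}\right)^{2} = \left(238 + \frac{1}{-6}\right)^{2} = \left(238 - \frac{1}{6}\right)^{2} = \left(\frac{1427}{6}\right)^{2} = \frac{2036329}{36}$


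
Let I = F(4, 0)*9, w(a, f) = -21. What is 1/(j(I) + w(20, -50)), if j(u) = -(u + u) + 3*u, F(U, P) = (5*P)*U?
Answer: -1/21 ≈ -0.047619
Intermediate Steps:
F(U, P) = 5*P*U
I = 0 (I = (5*0*4)*9 = 0*9 = 0)
j(u) = u (j(u) = -2*u + 3*u = u)
1/(j(I) + w(20, -50)) = 1/(0 - 21) = 1/(-21) = -1/21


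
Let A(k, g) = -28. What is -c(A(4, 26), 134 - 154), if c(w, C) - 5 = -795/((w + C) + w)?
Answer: -1175/76 ≈ -15.461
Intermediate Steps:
c(w, C) = 5 - 795/(C + 2*w) (c(w, C) = 5 - 795/((w + C) + w) = 5 - 795/((C + w) + w) = 5 - 795/(C + 2*w))
-c(A(4, 26), 134 - 154) = -5*(-159 + (134 - 154) + 2*(-28))/((134 - 154) + 2*(-28)) = -5*(-159 - 20 - 56)/(-20 - 56) = -5*(-235)/(-76) = -5*(-1)*(-235)/76 = -1*1175/76 = -1175/76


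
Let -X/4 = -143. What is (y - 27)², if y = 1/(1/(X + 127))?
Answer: 451584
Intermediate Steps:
X = 572 (X = -4*(-143) = 572)
y = 699 (y = 1/(1/(572 + 127)) = 1/(1/699) = 699)
(y - 27)² = (699 - 27)² = 672² = 451584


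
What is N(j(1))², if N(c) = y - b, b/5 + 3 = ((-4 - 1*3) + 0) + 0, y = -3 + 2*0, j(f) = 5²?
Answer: 2209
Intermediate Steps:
j(f) = 25
y = -3 (y = -3 + 0 = -3)
b = -50 (b = -15 + 5*(((-4 - 1*3) + 0) + 0) = -15 + 5*(((-4 - 3) + 0) + 0) = -15 + 5*((-7 + 0) + 0) = -15 + 5*(-7 + 0) = -15 + 5*(-7) = -15 - 35 = -50)
N(c) = 47 (N(c) = -3 - 1*(-50) = -3 + 50 = 47)
N(j(1))² = 47² = 2209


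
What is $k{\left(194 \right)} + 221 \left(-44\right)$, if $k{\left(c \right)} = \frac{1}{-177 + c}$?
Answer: $- \frac{165307}{17} \approx -9723.9$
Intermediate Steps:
$k{\left(194 \right)} + 221 \left(-44\right) = \frac{1}{-177 + 194} + 221 \left(-44\right) = \frac{1}{17} - 9724 = - \frac{165307}{17}$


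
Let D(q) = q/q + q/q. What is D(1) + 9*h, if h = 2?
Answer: 20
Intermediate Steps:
D(q) = 2 (D(q) = 1 + 1 = 2)
D(1) + 9*h = 2 + 9*2 = 2 + 18 = 20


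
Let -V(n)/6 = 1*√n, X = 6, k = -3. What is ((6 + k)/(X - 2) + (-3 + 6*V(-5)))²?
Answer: -103599/16 + 162*I*√5 ≈ -6474.9 + 362.24*I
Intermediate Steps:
V(n) = -6*√n
((6 + k)/(X - 2) + (-3 + 6*V(-5)))² = ((6 - 3)/(6 - 2) + (-3 + 6*(-6*I*√5)))² = (3/4 + (-3 + 6*(-6*I*√5)))² = ((¼)*3 + (-3 + 6*(-6*I*√5)))² = (¾ + (-3 - 36*I*√5))² = (-9/4 - 36*I*√5)²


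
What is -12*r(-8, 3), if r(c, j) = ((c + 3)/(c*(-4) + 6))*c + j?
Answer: -924/19 ≈ -48.632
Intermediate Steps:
r(c, j) = j + c*(3 + c)/(6 - 4*c) (r(c, j) = ((3 + c)/(-4*c + 6))*c + j = ((3 + c)/(6 - 4*c))*c + j = c*(3 + c)/(6 - 4*c) + j = j + c*(3 + c)/(6 - 4*c))
-12*r(-8, 3) = -6*(-1*(-8)² - 6*3 - 3*(-8) + 4*(-8)*3)/(-3 + 2*(-8)) = -6*(-1*64 - 18 + 24 - 96)/(-3 - 16) = -6*(-64 - 18 + 24 - 96)/(-19) = -6*(-1)*(-154)/19 = -12*77/19 = -924/19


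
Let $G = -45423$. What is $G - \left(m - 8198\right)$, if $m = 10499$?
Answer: $-47724$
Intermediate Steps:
$G - \left(m - 8198\right) = -45423 - \left(10499 - 8198\right) = -45423 - 2301 = -47724$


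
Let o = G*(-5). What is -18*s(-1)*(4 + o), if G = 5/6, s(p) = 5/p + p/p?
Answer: -12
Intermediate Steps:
s(p) = 1 + 5/p (s(p) = 5/p + 1 = 1 + 5/p)
G = 5/6 (G = 5*(1/6) = 5/6 ≈ 0.83333)
o = -25/6 (o = (5/6)*(-5) = -25/6 ≈ -4.1667)
-18*s(-1)*(4 + o) = -18*(5 - 1)/(-1)*(4 - 25/6) = -18*(-1*4)*(-1)/6 = -(-72)*(-1)/6 = -18*2/3 = -12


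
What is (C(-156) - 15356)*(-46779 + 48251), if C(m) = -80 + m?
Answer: -22951424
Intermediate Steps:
(C(-156) - 15356)*(-46779 + 48251) = ((-80 - 156) - 15356)*(-46779 + 48251) = (-236 - 15356)*1472 = -15592*1472 = -22951424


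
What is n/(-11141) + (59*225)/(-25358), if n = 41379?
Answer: -92091189/21731806 ≈ -4.2376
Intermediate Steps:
n/(-11141) + (59*225)/(-25358) = 41379/(-11141) + (59*225)/(-25358) = 41379*(-1/11141) + 13275*(-1/25358) = -3183/857 - 13275/25358 = -92091189/21731806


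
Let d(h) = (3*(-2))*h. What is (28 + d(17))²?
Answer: 5476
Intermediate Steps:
d(h) = -6*h
(28 + d(17))² = (28 - 6*17)² = (28 - 102)² = (-74)² = 5476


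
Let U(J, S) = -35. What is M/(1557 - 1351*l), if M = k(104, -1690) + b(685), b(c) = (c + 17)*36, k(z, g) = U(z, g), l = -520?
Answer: 25237/704077 ≈ 0.035844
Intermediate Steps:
k(z, g) = -35
b(c) = 612 + 36*c (b(c) = (17 + c)*36 = 612 + 36*c)
M = 25237 (M = -35 + (612 + 36*685) = -35 + (612 + 24660) = -35 + 25272 = 25237)
M/(1557 - 1351*l) = 25237/(1557 - 1351*(-520)) = 25237/(1557 + 702520) = 25237/704077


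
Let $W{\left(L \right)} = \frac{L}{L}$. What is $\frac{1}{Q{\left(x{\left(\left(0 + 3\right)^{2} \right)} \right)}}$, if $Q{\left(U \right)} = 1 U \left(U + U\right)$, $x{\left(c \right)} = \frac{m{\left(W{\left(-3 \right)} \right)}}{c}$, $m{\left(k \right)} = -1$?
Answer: $\frac{81}{2} \approx 40.5$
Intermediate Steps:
$W{\left(L \right)} = 1$
$x{\left(c \right)} = - \frac{1}{c}$
$Q{\left(U \right)} = 2 U^{2}$ ($Q{\left(U \right)} = U 2 U = 2 U^{2}$)
$\frac{1}{Q{\left(x{\left(\left(0 + 3\right)^{2} \right)} \right)}} = \frac{1}{2 \left(- \frac{1}{\left(0 + 3\right)^{2}}\right)^{2}} = \frac{1}{2 \left(- \frac{1}{3^{2}}\right)^{2}} = \frac{1}{2 \left(- \frac{1}{9}\right)^{2}} = \frac{1}{2 \cdot \frac{1}{81}} = \frac{1}{\frac{2}{81}} = \frac{81}{2}$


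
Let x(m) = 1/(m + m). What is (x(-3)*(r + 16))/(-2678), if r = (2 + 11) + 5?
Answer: 17/8034 ≈ 0.0021160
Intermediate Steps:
r = 18 (r = 13 + 5 = 18)
x(m) = 1/(2*m)
(x(-3)*(r + 16))/(-2678) = (((½)/(-3))*(18 + 16))/(-2678) = (((½)*(-⅓))*34)*(-1/2678) = -⅙*34*(-1/2678) = -17/3*(-1/2678) = 17/8034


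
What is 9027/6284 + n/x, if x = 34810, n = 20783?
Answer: 222415121/109373020 ≈ 2.0335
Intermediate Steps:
9027/6284 + n/x = 9027/6284 + 20783/34810 = 222415121/109373020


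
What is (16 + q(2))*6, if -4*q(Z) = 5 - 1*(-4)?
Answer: 165/2 ≈ 82.500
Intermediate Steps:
q(Z) = -9/4 (q(Z) = -(5 - 1*(-4))/4 = -(5 + 4)/4 = -¼*9 = -9/4)
(16 + q(2))*6 = (16 - 9/4)*6 = (55/4)*6 = 165/2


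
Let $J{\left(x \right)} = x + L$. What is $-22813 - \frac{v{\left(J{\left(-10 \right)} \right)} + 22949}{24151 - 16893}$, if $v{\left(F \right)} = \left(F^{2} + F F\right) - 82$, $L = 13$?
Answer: $- \frac{165599639}{7258} \approx -22816.0$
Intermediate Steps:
$J{\left(x \right)} = 13 + x$ ($J{\left(x \right)} = x + 13 = 13 + x$)
$v{\left(F \right)} = -82 + 2 F^{2}$ ($v{\left(F \right)} = \left(F^{2} + F^{2}\right) - 82 = 2 F^{2} - 82 = -82 + 2 F^{2}$)
$-22813 - \frac{v{\left(J{\left(-10 \right)} \right)} + 22949}{24151 - 16893} = -22813 - \frac{\left(-82 + 2 \left(13 - 10\right)^{2}\right) + 22949}{24151 - 16893} = -22813 - \frac{\left(-82 + 2 \cdot 3^{2}\right) + 22949}{7258} = -22813 - \left(\left(-82 + 2 \cdot 9\right) + 22949\right) \frac{1}{7258} = -22813 - \left(\left(-82 + 18\right) + 22949\right) \frac{1}{7258} = -22813 - \left(-64 + 22949\right) \frac{1}{7258} = -22813 - 22885 \cdot \frac{1}{7258} = -22813 - \frac{22885}{7258} = - \frac{165599639}{7258}$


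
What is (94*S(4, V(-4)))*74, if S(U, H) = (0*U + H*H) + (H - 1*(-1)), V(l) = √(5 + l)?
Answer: 20868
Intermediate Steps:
S(U, H) = 1 + H + H² (S(U, H) = (0 + H²) + (H + 1) = H² + (1 + H) = 1 + H + H²)
(94*S(4, V(-4)))*74 = (94*(1 + √(5 - 4) + (√(5 - 4))²))*74 = (94*(1 + √1 + (√1)²))*74 = (94*(1 + 1 + 1²))*74 = (94*(1 + 1 + 1))*74 = (94*3)*74 = 282*74 = 20868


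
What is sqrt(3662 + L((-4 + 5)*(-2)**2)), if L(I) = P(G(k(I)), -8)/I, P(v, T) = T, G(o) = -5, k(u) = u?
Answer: 2*sqrt(915) ≈ 60.498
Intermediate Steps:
L(I) = -8/I
sqrt(3662 + L((-4 + 5)*(-2)**2)) = sqrt(3662 - 8*1/(4*(-4 + 5))) = sqrt(3662 - 8/(1*4)) = sqrt(3662 - 8/4) = sqrt(3662 - 8*1/4) = sqrt(3662 - 2) = sqrt(3660) = 2*sqrt(915)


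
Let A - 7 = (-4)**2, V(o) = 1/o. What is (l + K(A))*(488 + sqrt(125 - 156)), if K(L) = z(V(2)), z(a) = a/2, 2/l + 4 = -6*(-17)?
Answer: 6466/49 + 53*I*sqrt(31)/196 ≈ 131.96 + 1.5056*I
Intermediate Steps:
l = 1/49 (l = 2/(-4 - 6*(-17)) = 2/(-4 + 102) = 2/98 = 2*(1/98) = 1/49 ≈ 0.020408)
A = 23 (A = 7 + (-4)**2 = 7 + 16 = 23)
z(a) = a/2 (z(a) = a*(1/2) = a/2)
K(L) = 1/4 (K(L) = (1/2)/2 = (1/2)*(1/2) = 1/4)
(l + K(A))*(488 + sqrt(125 - 156)) = (1/49 + 1/4)*(488 + sqrt(125 - 156)) = 53*(488 + sqrt(-31))/196 = 53*(488 + I*sqrt(31))/196 = 6466/49 + 53*I*sqrt(31)/196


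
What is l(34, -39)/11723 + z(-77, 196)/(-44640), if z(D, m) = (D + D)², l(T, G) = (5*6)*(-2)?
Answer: -70175267/130828680 ≈ -0.53639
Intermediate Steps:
l(T, G) = -60 (l(T, G) = 30*(-2) = -60)
z(D, m) = 4*D² (z(D, m) = (2*D)² = 4*D²)
l(34, -39)/11723 + z(-77, 196)/(-44640) = -60/11723 + (4*(-77)²)/(-44640) = -60*1/11723 + (4*5929)*(-1/44640) = -60/11723 + 23716*(-1/44640) = -60/11723 - 5929/11160 = -70175267/130828680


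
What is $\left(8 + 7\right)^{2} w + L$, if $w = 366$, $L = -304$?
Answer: $82046$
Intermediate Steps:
$\left(8 + 7\right)^{2} w + L = \left(8 + 7\right)^{2} \cdot 366 - 304 = 15^{2} \cdot 366 - 304 = 225 \cdot 366 - 304 = 82350 - 304 = 82046$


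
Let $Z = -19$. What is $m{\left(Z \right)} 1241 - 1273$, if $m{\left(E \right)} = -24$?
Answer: $-31057$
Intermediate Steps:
$m{\left(Z \right)} 1241 - 1273 = \left(-24\right) 1241 - 1273 = -29784 - 1273 = -31057$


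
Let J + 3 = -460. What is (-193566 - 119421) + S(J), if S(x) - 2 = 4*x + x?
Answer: -315300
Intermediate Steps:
J = -463 (J = -3 - 460 = -463)
S(x) = 2 + 5*x (S(x) = 2 + (4*x + x) = 2 + 5*x)
(-193566 - 119421) + S(J) = (-193566 - 119421) + (2 + 5*(-463)) = -312987 + (2 - 2315) = -312987 - 2313 = -315300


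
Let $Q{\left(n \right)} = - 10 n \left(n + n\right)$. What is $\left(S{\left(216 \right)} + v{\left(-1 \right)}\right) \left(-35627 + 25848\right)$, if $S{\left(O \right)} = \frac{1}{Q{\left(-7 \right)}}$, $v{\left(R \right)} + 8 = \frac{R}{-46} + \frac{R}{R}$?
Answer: $\frac{219766261}{3220} \approx 68250.0$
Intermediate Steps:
$v{\left(R \right)} = -7 - \frac{R}{46}$ ($v{\left(R \right)} = -8 + \left(\frac{R}{-46} + \frac{R}{R}\right) = -8 + \left(R \left(- \frac{1}{46}\right) + 1\right) = -8 - \left(-1 + \frac{R}{46}\right) = -7 - \frac{R}{46}$)
$Q{\left(n \right)} = - 20 n^{2}$ ($Q{\left(n \right)} = - 10 n 2 n = - 20 n^{2}$)
$S{\left(O \right)} = - \frac{1}{980}$ ($S{\left(O \right)} = \frac{1}{\left(-20\right) \left(-7\right)^{2}} = \frac{1}{\left(-20\right) 49} = \frac{1}{-980} = - \frac{1}{980}$)
$\left(S{\left(216 \right)} + v{\left(-1 \right)}\right) \left(-35627 + 25848\right) = \left(- \frac{1}{980} - \frac{321}{46}\right) \left(-35627 + 25848\right) = \left(- \frac{1}{980} + \left(-7 + \frac{1}{46}\right)\right) \left(-9779\right) = \left(- \frac{1}{980} - \frac{321}{46}\right) \left(-9779\right) = \left(- \frac{157313}{22540}\right) \left(-9779\right) = \frac{219766261}{3220}$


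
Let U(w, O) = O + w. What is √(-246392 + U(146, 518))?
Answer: 4*I*√15358 ≈ 495.71*I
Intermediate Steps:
√(-246392 + U(146, 518)) = √(-246392 + (518 + 146)) = √(-246392 + 664) = √(-245728) = 4*I*√15358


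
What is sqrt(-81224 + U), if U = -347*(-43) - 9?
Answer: 6*I*sqrt(1842) ≈ 257.51*I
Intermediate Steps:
U = 14912 (U = 14921 - 9 = 14912)
sqrt(-81224 + U) = sqrt(-81224 + 14912) = sqrt(-66312) = 6*I*sqrt(1842)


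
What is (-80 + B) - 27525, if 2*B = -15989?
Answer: -71199/2 ≈ -35600.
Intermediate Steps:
B = -15989/2 (B = (½)*(-15989) = -15989/2 ≈ -7994.5)
(-80 + B) - 27525 = (-80 - 15989/2) - 27525 = -16149/2 - 27525 = -71199/2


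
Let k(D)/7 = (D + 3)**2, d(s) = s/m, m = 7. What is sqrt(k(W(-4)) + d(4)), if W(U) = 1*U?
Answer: sqrt(371)/7 ≈ 2.7516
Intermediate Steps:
W(U) = U
d(s) = s/7
k(D) = 7*(3 + D)**2 (k(D) = 7*(D + 3)**2 = 7*(3 + D)**2)
sqrt(k(W(-4)) + d(4)) = sqrt(7*(3 - 4)**2 + (1/7)*4) = sqrt(7*(-1)**2 + 4/7) = sqrt(7*1 + 4/7) = sqrt(7 + 4/7) = sqrt(53/7) = sqrt(371)/7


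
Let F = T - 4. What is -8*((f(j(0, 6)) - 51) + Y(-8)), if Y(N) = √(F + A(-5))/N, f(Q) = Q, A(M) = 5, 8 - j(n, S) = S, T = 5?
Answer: 392 + √6 ≈ 394.45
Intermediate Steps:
j(n, S) = 8 - S
F = 1 (F = 5 - 4 = 1)
Y(N) = √6/N (Y(N) = √(1 + 5)/N = √6/N)
-8*((f(j(0, 6)) - 51) + Y(-8)) = -8*(((8 - 1*6) - 51) + √6/(-8)) = -8*(((8 - 6) - 51) + √6*(-⅛)) = -8*((2 - 51) - √6/8) = -8*(-49 - √6/8) = 392 + √6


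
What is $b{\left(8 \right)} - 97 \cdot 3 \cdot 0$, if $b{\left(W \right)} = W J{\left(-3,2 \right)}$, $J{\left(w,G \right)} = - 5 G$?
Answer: $-80$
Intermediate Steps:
$b{\left(W \right)} = - 10 W$ ($b{\left(W \right)} = W \left(\left(-5\right) 2\right) = W \left(-10\right) = - 10 W$)
$b{\left(8 \right)} - 97 \cdot 3 \cdot 0 = \left(-10\right) 8 - 97 \cdot 3 \cdot 0 = -80 - 0 = -80 + 0 = -80$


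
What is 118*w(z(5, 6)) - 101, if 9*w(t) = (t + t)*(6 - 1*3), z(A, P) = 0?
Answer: -101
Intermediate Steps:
w(t) = 2*t/3 (w(t) = ((t + t)*(6 - 1*3))/9 = ((2*t)*(6 - 3))/9 = ((2*t)*3)/9 = (6*t)/9 = 2*t/3)
118*w(z(5, 6)) - 101 = 118*((⅔)*0) - 101 = 118*0 - 101 = 0 - 101 = -101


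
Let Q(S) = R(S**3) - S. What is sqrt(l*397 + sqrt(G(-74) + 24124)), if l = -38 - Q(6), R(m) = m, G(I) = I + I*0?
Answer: sqrt(-98456 + 5*sqrt(962)) ≈ 313.53*I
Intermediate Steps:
G(I) = I (G(I) = I + 0 = I)
Q(S) = S**3 - S
l = -248 (l = -38 - (6**3 - 1*6) = -38 - (216 - 6) = -38 - 1*210 = -38 - 210 = -248)
sqrt(l*397 + sqrt(G(-74) + 24124)) = sqrt(-248*397 + sqrt(-74 + 24124)) = sqrt(-98456 + sqrt(24050)) = sqrt(-98456 + 5*sqrt(962))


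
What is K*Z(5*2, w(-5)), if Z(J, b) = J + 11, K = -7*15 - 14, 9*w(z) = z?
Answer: -2499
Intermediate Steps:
w(z) = z/9
K = -119 (K = -105 - 14 = -119)
Z(J, b) = 11 + J
K*Z(5*2, w(-5)) = -119*(11 + 5*2) = -119*(11 + 10) = -119*21 = -2499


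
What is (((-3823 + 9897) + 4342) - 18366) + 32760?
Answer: 24810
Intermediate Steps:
(((-3823 + 9897) + 4342) - 18366) + 32760 = ((6074 + 4342) - 18366) + 32760 = (10416 - 18366) + 32760 = -7950 + 32760 = 24810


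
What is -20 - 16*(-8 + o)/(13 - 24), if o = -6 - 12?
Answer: -636/11 ≈ -57.818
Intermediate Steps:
o = -18
-20 - 16*(-8 + o)/(13 - 24) = -20 - 16*(-8 - 18)/(13 - 24) = -20 - (-416)/(-11) = -20 - (-416)*(-1)/11 = -20 - 16*26/11 = -20 - 416/11 = -636/11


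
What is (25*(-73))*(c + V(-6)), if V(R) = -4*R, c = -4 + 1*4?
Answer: -43800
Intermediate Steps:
c = 0 (c = -4 + 4 = 0)
(25*(-73))*(c + V(-6)) = (25*(-73))*(0 - 4*(-6)) = -1825*(0 + 24) = -1825*24 = -43800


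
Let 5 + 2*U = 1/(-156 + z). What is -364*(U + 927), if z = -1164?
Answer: -222101789/660 ≈ -3.3652e+5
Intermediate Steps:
U = -6601/2640 (U = -5/2 + 1/(2*(-156 - 1164)) = -5/2 + (½)/(-1320) = -5/2 + (½)*(-1/1320) = -5/2 - 1/2640 = -6601/2640 ≈ -2.5004)
-364*(U + 927) = -364*(-6601/2640 + 927) = -364*2440679/2640 = -222101789/660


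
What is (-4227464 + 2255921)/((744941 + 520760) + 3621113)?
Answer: -657181/1628938 ≈ -0.40344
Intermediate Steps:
(-4227464 + 2255921)/((744941 + 520760) + 3621113) = -1971543/(1265701 + 3621113) = -1971543/4886814 = -1971543*1/4886814 = -657181/1628938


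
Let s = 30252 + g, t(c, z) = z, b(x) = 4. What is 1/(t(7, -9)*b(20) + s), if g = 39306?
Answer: 1/69522 ≈ 1.4384e-5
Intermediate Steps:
s = 69558 (s = 30252 + 39306 = 69558)
1/(t(7, -9)*b(20) + s) = 1/(-9*4 + 69558) = 1/(-36 + 69558) = 1/69522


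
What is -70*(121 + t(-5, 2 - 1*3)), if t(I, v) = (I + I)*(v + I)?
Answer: -12670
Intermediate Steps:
t(I, v) = 2*I*(I + v) (t(I, v) = (2*I)*(I + v) = 2*I*(I + v))
-70*(121 + t(-5, 2 - 1*3)) = -70*(121 + 2*(-5)*(-5 + (2 - 1*3))) = -70*(121 + 2*(-5)*(-5 + (2 - 3))) = -70*(121 + 2*(-5)*(-5 - 1)) = -70*(121 + 2*(-5)*(-6)) = -70*(121 + 60) = -70*181 = -12670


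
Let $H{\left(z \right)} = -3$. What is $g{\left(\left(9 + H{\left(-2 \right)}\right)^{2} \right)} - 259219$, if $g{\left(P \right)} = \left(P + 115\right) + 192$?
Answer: $-258876$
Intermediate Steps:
$g{\left(P \right)} = 307 + P$ ($g{\left(P \right)} = \left(115 + P\right) + 192 = 307 + P$)
$g{\left(\left(9 + H{\left(-2 \right)}\right)^{2} \right)} - 259219 = \left(307 + \left(9 - 3\right)^{2}\right) - 259219 = \left(307 + 6^{2}\right) - 259219 = \left(307 + 36\right) - 259219 = 343 - 259219 = -258876$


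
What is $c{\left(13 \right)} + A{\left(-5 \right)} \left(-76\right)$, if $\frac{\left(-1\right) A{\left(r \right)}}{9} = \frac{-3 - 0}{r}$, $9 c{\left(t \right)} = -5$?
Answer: $\frac{18443}{45} \approx 409.84$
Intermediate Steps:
$c{\left(t \right)} = - \frac{5}{9}$ ($c{\left(t \right)} = \frac{1}{9} \left(-5\right) = - \frac{5}{9}$)
$A{\left(r \right)} = \frac{27}{r}$ ($A{\left(r \right)} = - 9 \frac{-3 - 0}{r} = - 9 \frac{-3 + 0}{r} = - 9 \left(- \frac{3}{r}\right) = \frac{27}{r}$)
$c{\left(13 \right)} + A{\left(-5 \right)} \left(-76\right) = - \frac{5}{9} + \frac{27}{-5} \left(-76\right) = - \frac{5}{9} + 27 \left(- \frac{1}{5}\right) \left(-76\right) = - \frac{5}{9} - - \frac{2052}{5} = - \frac{5}{9} + \frac{2052}{5} = \frac{18443}{45}$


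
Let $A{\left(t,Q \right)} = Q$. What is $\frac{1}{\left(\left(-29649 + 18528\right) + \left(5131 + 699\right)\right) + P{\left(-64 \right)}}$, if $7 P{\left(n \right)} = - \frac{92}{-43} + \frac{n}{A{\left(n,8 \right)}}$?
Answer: $- \frac{43}{227549} \approx -0.00018897$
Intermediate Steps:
$P{\left(n \right)} = \frac{92}{301} + \frac{n}{56}$ ($P{\left(n \right)} = \frac{- \frac{92}{-43} + \frac{n}{8}}{7} = \frac{\left(-92\right) \left(- \frac{1}{43}\right) + n \frac{1}{8}}{7} = \frac{\frac{92}{43} + \frac{n}{8}}{7} = \frac{92}{301} + \frac{n}{56}$)
$\frac{1}{\left(\left(-29649 + 18528\right) + \left(5131 + 699\right)\right) + P{\left(-64 \right)}} = \frac{1}{\left(\left(-29649 + 18528\right) + \left(5131 + 699\right)\right) + \left(\frac{92}{301} + \frac{1}{56} \left(-64\right)\right)} = \frac{1}{\left(-11121 + 5830\right) + \left(\frac{92}{301} - \frac{8}{7}\right)} = \frac{1}{-5291 - \frac{36}{43}} = \frac{1}{- \frac{227549}{43}} = - \frac{43}{227549}$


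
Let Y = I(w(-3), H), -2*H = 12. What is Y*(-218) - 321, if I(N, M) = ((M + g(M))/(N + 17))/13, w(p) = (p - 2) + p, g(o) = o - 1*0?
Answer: -11647/39 ≈ -298.64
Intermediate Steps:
g(o) = o (g(o) = o + 0 = o)
H = -6 (H = -½*12 = -6)
w(p) = -2 + 2*p (w(p) = (-2 + p) + p = -2 + 2*p)
I(N, M) = 2*M/(13*(17 + N)) (I(N, M) = ((M + M)/(N + 17))/13 = ((2*M)/(17 + N))*(1/13) = (2*M/(17 + N))*(1/13) = 2*M/(13*(17 + N)))
Y = -4/39 (Y = (2/13)*(-6)/(17 + (-2 + 2*(-3))) = (2/13)*(-6)/(17 + (-2 - 6)) = (2/13)*(-6)/(17 - 8) = (2/13)*(-6)/9 = (2/13)*(-6)*(⅑) = -4/39 ≈ -0.10256)
Y*(-218) - 321 = -4/39*(-218) - 321 = 872/39 - 321 = -11647/39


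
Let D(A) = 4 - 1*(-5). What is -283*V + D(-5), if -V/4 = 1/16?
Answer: 319/4 ≈ 79.750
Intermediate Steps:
D(A) = 9 (D(A) = 4 + 5 = 9)
V = -1/4 (V = -4/16 = -4*1/16 = -1/4 ≈ -0.25000)
-283*V + D(-5) = -283*(-1/4) + 9 = 283/4 + 9 = 319/4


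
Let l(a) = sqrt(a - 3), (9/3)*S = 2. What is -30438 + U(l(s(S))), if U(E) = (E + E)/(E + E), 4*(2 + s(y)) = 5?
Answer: -30437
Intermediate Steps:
S = 2/3 (S = (1/3)*2 = 2/3 ≈ 0.66667)
s(y) = -3/4 (s(y) = -2 + (1/4)*5 = -2 + 5/4 = -3/4)
l(a) = sqrt(-3 + a)
U(E) = 1 (U(E) = (2*E)/((2*E)) = (2*E)*(1/(2*E)) = 1)
-30438 + U(l(s(S))) = -30438 + 1 = -30437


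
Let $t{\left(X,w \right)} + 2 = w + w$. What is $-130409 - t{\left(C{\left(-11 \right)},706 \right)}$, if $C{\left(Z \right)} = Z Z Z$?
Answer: $-131819$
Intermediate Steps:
$C{\left(Z \right)} = Z^{3}$ ($C{\left(Z \right)} = Z^{2} Z = Z^{3}$)
$t{\left(X,w \right)} = -2 + 2 w$ ($t{\left(X,w \right)} = -2 + \left(w + w\right) = -2 + 2 w$)
$-130409 - t{\left(C{\left(-11 \right)},706 \right)} = -130409 - \left(-2 + 2 \cdot 706\right) = -130409 - \left(-2 + 1412\right) = -130409 - 1410 = -131819$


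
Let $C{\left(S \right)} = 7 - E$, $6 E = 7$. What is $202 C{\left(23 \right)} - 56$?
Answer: $\frac{3367}{3} \approx 1122.3$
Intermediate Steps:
$E = \frac{7}{6}$ ($E = \frac{1}{6} \cdot 7 = \frac{7}{6} \approx 1.1667$)
$C{\left(S \right)} = \frac{35}{6}$ ($C{\left(S \right)} = 7 - \frac{7}{6} = \frac{35}{6}$)
$202 C{\left(23 \right)} - 56 = 202 \cdot \frac{35}{6} - 56 = \frac{3535}{3} - 56 = \frac{3367}{3}$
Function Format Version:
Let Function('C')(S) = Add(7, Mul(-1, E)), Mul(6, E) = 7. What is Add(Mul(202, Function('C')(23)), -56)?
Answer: Rational(3367, 3) ≈ 1122.3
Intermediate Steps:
E = Rational(7, 6) (E = Mul(Rational(1, 6), 7) = Rational(7, 6) ≈ 1.1667)
Function('C')(S) = Rational(35, 6) (Function('C')(S) = Add(7, Mul(-1, Rational(7, 6))) = Add(7, Rational(-7, 6)) = Rational(35, 6))
Add(Mul(202, Function('C')(23)), -56) = Add(Mul(202, Rational(35, 6)), -56) = Add(Rational(3535, 3), -56) = Rational(3367, 3)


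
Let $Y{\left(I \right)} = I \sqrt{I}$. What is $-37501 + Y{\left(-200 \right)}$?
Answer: $-37501 - 2000 i \sqrt{2} \approx -37501.0 - 2828.4 i$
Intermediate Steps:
$Y{\left(I \right)} = I^{\frac{3}{2}}$
$-37501 + Y{\left(-200 \right)} = -37501 + \left(-200\right)^{\frac{3}{2}} = -37501 - 2000 i \sqrt{2}$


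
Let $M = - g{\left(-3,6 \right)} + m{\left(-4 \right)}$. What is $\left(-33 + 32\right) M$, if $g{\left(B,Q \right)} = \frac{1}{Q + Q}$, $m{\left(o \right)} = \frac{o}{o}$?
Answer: $- \frac{11}{12} \approx -0.91667$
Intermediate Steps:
$m{\left(o \right)} = 1$
$g{\left(B,Q \right)} = \frac{1}{2 Q}$
$M = \frac{11}{12}$ ($M = - \frac{1}{2 \cdot 6} + 1 = \left(-1\right) \frac{1}{12} + 1 = - \frac{1}{12} + 1 = \frac{11}{12} \approx 0.91667$)
$\left(-33 + 32\right) M = \left(-33 + 32\right) \frac{11}{12} = \left(-1\right) \frac{11}{12} = - \frac{11}{12}$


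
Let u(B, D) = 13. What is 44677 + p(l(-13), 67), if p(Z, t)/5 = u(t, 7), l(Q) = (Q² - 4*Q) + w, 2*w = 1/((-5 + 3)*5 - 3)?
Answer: 44742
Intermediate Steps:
w = -1/26 (w = 1/(2*((-5 + 3)*5 - 3)) = 1/(2*(-2*5 - 3)) = 1/(2*(-10 - 3)) = (½)/(-13) = (½)*(-1/13) = -1/26 ≈ -0.038462)
l(Q) = -1/26 + Q² - 4*Q (l(Q) = (Q² - 4*Q) - 1/26 = -1/26 + Q² - 4*Q)
p(Z, t) = 65 (p(Z, t) = 5*13 = 65)
44677 + p(l(-13), 67) = 44677 + 65 = 44742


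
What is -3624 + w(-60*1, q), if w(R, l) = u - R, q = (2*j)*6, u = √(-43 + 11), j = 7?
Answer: -3564 + 4*I*√2 ≈ -3564.0 + 5.6569*I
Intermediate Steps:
u = 4*I*√2 (u = √(-32) = 4*I*√2 ≈ 5.6569*I)
q = 84 (q = (2*7)*6 = 14*6 = 84)
w(R, l) = -R + 4*I*√2 (w(R, l) = 4*I*√2 - R = -R + 4*I*√2)
-3624 + w(-60*1, q) = -3624 + (-(-60) + 4*I*√2) = -3624 + (-1*(-60) + 4*I*√2) = -3624 + (60 + 4*I*√2) = -3564 + 4*I*√2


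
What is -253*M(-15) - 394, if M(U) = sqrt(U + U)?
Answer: -394 - 253*I*sqrt(30) ≈ -394.0 - 1385.7*I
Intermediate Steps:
M(U) = sqrt(2)*sqrt(U) (M(U) = sqrt(2*U) = sqrt(2)*sqrt(U))
-253*M(-15) - 394 = -253*sqrt(2)*sqrt(-15) - 394 = -253*sqrt(2)*I*sqrt(15) - 394 = -253*I*sqrt(30) - 394 = -394 - 253*I*sqrt(30)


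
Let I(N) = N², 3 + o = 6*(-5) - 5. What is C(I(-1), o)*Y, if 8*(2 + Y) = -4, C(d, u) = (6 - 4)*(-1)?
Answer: 5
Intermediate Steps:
o = -38 (o = -3 + (6*(-5) - 5) = -3 + (-30 - 5) = -3 - 35 = -38)
C(d, u) = -2 (C(d, u) = 2*(-1) = -2)
Y = -5/2 (Y = -2 + (⅛)*(-4) = -2 - ½ = -5/2 ≈ -2.5000)
C(I(-1), o)*Y = -2*(-5/2) = 5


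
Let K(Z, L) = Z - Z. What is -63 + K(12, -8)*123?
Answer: -63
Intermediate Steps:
K(Z, L) = 0
-63 + K(12, -8)*123 = -63 + 0*123 = -63 + 0 = -63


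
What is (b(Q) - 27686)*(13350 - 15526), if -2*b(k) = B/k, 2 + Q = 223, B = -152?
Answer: 783171840/13 ≈ 6.0244e+7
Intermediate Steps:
Q = 221 (Q = -2 + 223 = 221)
b(k) = 76/k (b(k) = -(-76)/k = 76/k)
(b(Q) - 27686)*(13350 - 15526) = (76/221 - 27686)*(13350 - 15526) = (76*(1/221) - 27686)*(-2176) = (76/221 - 27686)*(-2176) = -6118530/221*(-2176) = 783171840/13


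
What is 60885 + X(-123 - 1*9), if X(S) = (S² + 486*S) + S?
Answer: 14025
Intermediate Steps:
X(S) = S² + 487*S
60885 + X(-123 - 1*9) = 60885 + (-123 - 1*9)*(487 + (-123 - 1*9)) = 60885 + (-123 - 9)*(487 + (-123 - 9)) = 60885 - 132*(487 - 132) = 60885 - 132*355 = 60885 - 46860 = 14025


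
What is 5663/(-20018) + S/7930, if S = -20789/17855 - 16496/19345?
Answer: -776262576377369/2741526607056575 ≈ -0.28315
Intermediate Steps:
S = -139339857/69080995 (S = -20789*1/17855 - 16496*1/19345 = -20789/17855 - 16496/19345 = -139339857/69080995 ≈ -2.0171)
5663/(-20018) + S/7930 = 5663/(-20018) - 139339857/69080995/7930 = 5663*(-1/20018) - 139339857/69080995*1/7930 = -5663/20018 - 139339857/547812290350 = -776262576377369/2741526607056575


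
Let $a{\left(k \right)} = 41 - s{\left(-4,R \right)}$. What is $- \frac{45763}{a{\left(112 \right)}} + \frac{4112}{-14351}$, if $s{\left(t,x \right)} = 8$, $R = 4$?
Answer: $- \frac{656880509}{473583} \approx -1387.0$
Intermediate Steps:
$a{\left(k \right)} = 33$ ($a{\left(k \right)} = 41 - 8 = 33$)
$- \frac{45763}{a{\left(112 \right)}} + \frac{4112}{-14351} = - \frac{45763}{33} + \frac{4112}{-14351} = \left(-45763\right) \frac{1}{33} + 4112 \left(- \frac{1}{14351}\right) = - \frac{45763}{33} - \frac{4112}{14351} = - \frac{656880509}{473583}$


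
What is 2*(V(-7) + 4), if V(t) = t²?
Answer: 106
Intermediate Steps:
2*(V(-7) + 4) = 2*((-7)² + 4) = 2*(49 + 4) = 2*53 = 106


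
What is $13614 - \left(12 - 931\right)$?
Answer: $14533$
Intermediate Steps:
$13614 - \left(12 - 931\right) = 13614 - -919 = 13614 + 919 = 14533$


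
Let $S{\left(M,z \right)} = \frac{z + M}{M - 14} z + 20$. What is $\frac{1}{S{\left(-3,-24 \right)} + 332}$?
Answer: $\frac{17}{5336} \approx 0.0031859$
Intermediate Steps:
$S{\left(M,z \right)} = 20 + \frac{z \left(M + z\right)}{-14 + M}$ ($S{\left(M,z \right)} = \frac{M + z}{-14 + M} z + 20 = \frac{z \left(M + z\right)}{-14 + M} + 20 = 20 + \frac{z \left(M + z\right)}{-14 + M}$)
$\frac{1}{S{\left(-3,-24 \right)} + 332} = \frac{1}{\frac{-280 + \left(-24\right)^{2} + 20 \left(-3\right) - -72}{-14 - 3} + 332} = \frac{1}{\frac{-280 + 576 - 60 + 72}{-17} + 332} = \frac{1}{\left(- \frac{1}{17}\right) 308 + 332} = \frac{1}{- \frac{308}{17} + 332} = \frac{1}{\frac{5336}{17}} = \frac{17}{5336}$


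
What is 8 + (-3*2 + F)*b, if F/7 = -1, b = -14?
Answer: 190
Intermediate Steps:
F = -7 (F = 7*(-1) = -7)
8 + (-3*2 + F)*b = 8 + (-3*2 - 7)*(-14) = 8 + (-6 - 7)*(-14) = 8 - 13*(-14) = 8 + 182 = 190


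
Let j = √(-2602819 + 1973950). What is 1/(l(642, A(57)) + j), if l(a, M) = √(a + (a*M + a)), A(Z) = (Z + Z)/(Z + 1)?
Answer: 29/(√2141070 + 29*I*√628869) ≈ 7.991e-5 - 0.0012559*I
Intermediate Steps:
A(Z) = 2*Z/(1 + Z) (A(Z) = (2*Z)/(1 + Z) = 2*Z/(1 + Z))
l(a, M) = √(2*a + M*a) (l(a, M) = √(a + (M*a + a)) = √(a + (a + M*a)) = √(2*a + M*a))
j = I*√628869 (j = √(-628869) = I*√628869 ≈ 793.01*I)
1/(l(642, A(57)) + j) = 1/(√(642*(2 + 2*57/(1 + 57))) + I*√628869) = 1/(√(642*(2 + 2*57/58)) + I*√628869) = 1/(√(642*(2 + 2*57*(1/58))) + I*√628869) = 1/(√(642*(2 + 57/29)) + I*√628869) = 1/(√(642*(115/29)) + I*√628869) = 1/(√(73830/29) + I*√628869) = 1/(√2141070/29 + I*√628869)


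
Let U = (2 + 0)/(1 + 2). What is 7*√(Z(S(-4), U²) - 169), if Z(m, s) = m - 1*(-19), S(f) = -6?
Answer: 14*I*√39 ≈ 87.43*I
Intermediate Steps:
U = ⅔ (U = 2/3 = 2*(⅓) = ⅔ ≈ 0.66667)
Z(m, s) = 19 + m (Z(m, s) = m + 19 = 19 + m)
7*√(Z(S(-4), U²) - 169) = 7*√((19 - 6) - 169) = 7*√(13 - 169) = 7*√(-156) = 7*(2*I*√39) = 14*I*√39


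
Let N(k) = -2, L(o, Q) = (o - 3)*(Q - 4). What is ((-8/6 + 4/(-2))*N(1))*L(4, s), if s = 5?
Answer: 20/3 ≈ 6.6667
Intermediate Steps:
L(o, Q) = (-4 + Q)*(-3 + o) (L(o, Q) = (-3 + o)*(-4 + Q) = (-4 + Q)*(-3 + o))
((-8/6 + 4/(-2))*N(1))*L(4, s) = ((-8/6 + 4/(-2))*(-2))*(12 - 4*4 - 3*5 + 5*4) = ((-8*⅙ + 4*(-½))*(-2))*(12 - 16 - 15 + 20) = ((-4/3 - 2)*(-2))*1 = -10/3*(-2)*1 = (20/3)*1 = 20/3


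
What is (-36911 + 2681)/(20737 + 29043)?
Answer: -3423/4978 ≈ -0.68763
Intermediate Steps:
(-36911 + 2681)/(20737 + 29043) = -34230/49780 = -34230*1/49780 = -3423/4978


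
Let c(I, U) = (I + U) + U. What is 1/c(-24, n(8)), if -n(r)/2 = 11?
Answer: -1/68 ≈ -0.014706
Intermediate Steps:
n(r) = -22 (n(r) = -2*11 = -22)
c(I, U) = I + 2*U
1/c(-24, n(8)) = 1/(-24 + 2*(-22)) = 1/(-24 - 44) = 1/(-68) = -1/68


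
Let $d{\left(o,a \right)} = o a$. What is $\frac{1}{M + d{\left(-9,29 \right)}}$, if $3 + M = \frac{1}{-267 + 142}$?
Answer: $- \frac{125}{33001} \approx -0.0037878$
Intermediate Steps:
$d{\left(o,a \right)} = a o$
$M = - \frac{376}{125}$ ($M = -3 + \frac{1}{-267 + 142} = -3 + \frac{1}{-125} = -3 - \frac{1}{125} = - \frac{376}{125} \approx -3.008$)
$\frac{1}{M + d{\left(-9,29 \right)}} = \frac{1}{- \frac{376}{125} + 29 \left(-9\right)} = \frac{1}{- \frac{376}{125} - 261} = \frac{1}{- \frac{33001}{125}} = - \frac{125}{33001}$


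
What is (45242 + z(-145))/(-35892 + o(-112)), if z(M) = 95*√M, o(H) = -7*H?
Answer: -22621/17554 - 95*I*√145/35108 ≈ -1.2887 - 0.032584*I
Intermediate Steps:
(45242 + z(-145))/(-35892 + o(-112)) = (45242 + 95*√(-145))/(-35892 - 7*(-112)) = (45242 + 95*(I*√145))/(-35892 + 784) = (45242 + 95*I*√145)/(-35108) = (45242 + 95*I*√145)*(-1/35108) = -22621/17554 - 95*I*√145/35108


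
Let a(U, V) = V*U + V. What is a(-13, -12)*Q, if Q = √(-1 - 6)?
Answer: 144*I*√7 ≈ 380.99*I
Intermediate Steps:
a(U, V) = V + U*V (a(U, V) = U*V + V = V + U*V)
Q = I*√7 (Q = √(-7) = I*√7 ≈ 2.6458*I)
a(-13, -12)*Q = (-12*(1 - 13))*(I*√7) = (-12*(-12))*(I*√7) = 144*(I*√7) = 144*I*√7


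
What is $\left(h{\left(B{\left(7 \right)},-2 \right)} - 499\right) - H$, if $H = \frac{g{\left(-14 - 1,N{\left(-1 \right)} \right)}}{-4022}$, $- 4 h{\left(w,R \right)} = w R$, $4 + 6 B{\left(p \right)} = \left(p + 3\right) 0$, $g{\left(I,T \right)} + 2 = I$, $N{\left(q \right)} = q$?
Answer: $- \frac{6025007}{12066} \approx -499.34$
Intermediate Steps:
$g{\left(I,T \right)} = -2 + I$
$B{\left(p \right)} = - \frac{2}{3}$ ($B{\left(p \right)} = - \frac{2}{3} + \frac{\left(p + 3\right) 0}{6} = - \frac{2}{3} + \frac{\left(3 + p\right) 0}{6} = - \frac{2}{3} + \frac{1}{6} \cdot 0 = - \frac{2}{3} + 0 = - \frac{2}{3}$)
$h{\left(w,R \right)} = - \frac{R w}{4}$ ($h{\left(w,R \right)} = - \frac{w R}{4} = - \frac{R w}{4}$)
$H = \frac{17}{4022}$ ($H = \frac{-2 - 15}{-4022} = \left(-2 - 15\right) \left(- \frac{1}{4022}\right) = \left(-17\right) \left(- \frac{1}{4022}\right) = \frac{17}{4022} \approx 0.0042268$)
$\left(h{\left(B{\left(7 \right)},-2 \right)} - 499\right) - H = \left(\left(- \frac{1}{4}\right) \left(-2\right) \left(- \frac{2}{3}\right) - 499\right) - \frac{17}{4022} = \left(- \frac{1}{3} + \left(-1113 + 614\right)\right) - \frac{17}{4022} = \left(- \frac{1}{3} - 499\right) - \frac{17}{4022} = - \frac{1498}{3} - \frac{17}{4022} = - \frac{6025007}{12066}$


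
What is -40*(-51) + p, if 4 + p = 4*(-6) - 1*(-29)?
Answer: 2041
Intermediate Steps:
p = 1 (p = -4 + (4*(-6) - 1*(-29)) = -4 + (-24 + 29) = -4 + 5 = 1)
-40*(-51) + p = -40*(-51) + 1 = 2040 + 1 = 2041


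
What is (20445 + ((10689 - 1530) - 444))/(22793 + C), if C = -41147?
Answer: -4860/3059 ≈ -1.5888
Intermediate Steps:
(20445 + ((10689 - 1530) - 444))/(22793 + C) = (20445 + ((10689 - 1530) - 444))/(22793 - 41147) = (20445 + (9159 - 444))/(-18354) = (20445 + 8715)*(-1/18354) = 29160*(-1/18354) = -4860/3059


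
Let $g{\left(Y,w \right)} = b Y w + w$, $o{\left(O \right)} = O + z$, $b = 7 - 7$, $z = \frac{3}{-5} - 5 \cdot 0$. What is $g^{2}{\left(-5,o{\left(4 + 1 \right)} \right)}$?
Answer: $\frac{484}{25} \approx 19.36$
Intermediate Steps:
$z = - \frac{3}{5}$ ($z = 3 \left(- \frac{1}{5}\right) - 0 = - \frac{3}{5} + 0 = - \frac{3}{5} \approx -0.6$)
$b = 0$
$o{\left(O \right)} = - \frac{3}{5} + O$ ($o{\left(O \right)} = O - \frac{3}{5} = - \frac{3}{5} + O$)
$g{\left(Y,w \right)} = w$ ($g{\left(Y,w \right)} = 0 Y w + w = 0 w + w = 0 + w = w$)
$g^{2}{\left(-5,o{\left(4 + 1 \right)} \right)} = \left(- \frac{3}{5} + \left(4 + 1\right)\right)^{2} = \left(- \frac{3}{5} + 5\right)^{2} = \left(\frac{22}{5}\right)^{2} = \frac{484}{25}$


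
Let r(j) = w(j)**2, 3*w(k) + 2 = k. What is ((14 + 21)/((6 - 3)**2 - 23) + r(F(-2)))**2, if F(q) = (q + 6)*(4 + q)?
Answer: 9/4 ≈ 2.2500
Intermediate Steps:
w(k) = -2/3 + k/3
F(q) = (4 + q)*(6 + q) (F(q) = (6 + q)*(4 + q) = (4 + q)*(6 + q))
r(j) = (-2/3 + j/3)**2
((14 + 21)/((6 - 3)**2 - 23) + r(F(-2)))**2 = ((14 + 21)/((6 - 3)**2 - 23) + (-2 + (24 + (-2)**2 + 10*(-2)))**2/9)**2 = (35/(3**2 - 23) + (-2 + (24 + 4 - 20))**2/9)**2 = (35/(9 - 23) + (-2 + 8)**2/9)**2 = (35/(-14) + (1/9)*6**2)**2 = (35*(-1/14) + (1/9)*36)**2 = (-5/2 + 4)**2 = (3/2)**2 = 9/4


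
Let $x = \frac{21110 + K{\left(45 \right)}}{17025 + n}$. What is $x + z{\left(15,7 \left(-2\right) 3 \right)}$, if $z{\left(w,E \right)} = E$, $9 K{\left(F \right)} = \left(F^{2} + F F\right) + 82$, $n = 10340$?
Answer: $- \frac{10149848}{246285} \approx -41.212$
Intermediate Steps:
$K{\left(F \right)} = \frac{82}{9} + \frac{2 F^{2}}{9}$ ($K{\left(F \right)} = \frac{\left(F^{2} + F F\right) + 82}{9} = \frac{\left(F^{2} + F^{2}\right) + 82}{9} = \frac{2 F^{2} + 82}{9} = \frac{82 + 2 F^{2}}{9} = \frac{82}{9} + \frac{2 F^{2}}{9}$)
$x = \frac{194122}{246285}$ ($x = \frac{21110 + \left(\frac{82}{9} + \frac{2 \cdot 45^{2}}{9}\right)}{17025 + 10340} = \frac{21110 + \left(\frac{82}{9} + \frac{2}{9} \cdot 2025\right)}{27365} = \left(21110 + \left(\frac{82}{9} + 450\right)\right) \frac{1}{27365} = \left(21110 + \frac{4132}{9}\right) \frac{1}{27365} = \frac{194122}{9} \cdot \frac{1}{27365} = \frac{194122}{246285} \approx 0.7882$)
$x + z{\left(15,7 \left(-2\right) 3 \right)} = \frac{194122}{246285} + 7 \left(-2\right) 3 = \frac{194122}{246285} - 42 = - \frac{10149848}{246285}$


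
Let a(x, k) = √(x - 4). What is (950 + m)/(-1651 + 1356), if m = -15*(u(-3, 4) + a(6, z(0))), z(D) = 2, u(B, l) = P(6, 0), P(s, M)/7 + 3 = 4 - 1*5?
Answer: -274/59 + 3*√2/59 ≈ -4.5722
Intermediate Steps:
P(s, M) = -28 (P(s, M) = -21 + 7*(4 - 1*5) = -21 + 7*(4 - 5) = -21 + 7*(-1) = -21 - 7 = -28)
u(B, l) = -28
a(x, k) = √(-4 + x)
m = 420 - 15*√2 (m = -15*(-28 + √(-4 + 6)) = -15*(-28 + √2) = 420 - 15*√2 ≈ 398.79)
(950 + m)/(-1651 + 1356) = (950 + (420 - 15*√2))/(-1651 + 1356) = (1370 - 15*√2)/(-295) = (1370 - 15*√2)*(-1/295) = -274/59 + 3*√2/59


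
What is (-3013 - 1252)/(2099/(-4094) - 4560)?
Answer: 17460910/18670739 ≈ 0.93520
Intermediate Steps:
(-3013 - 1252)/(2099/(-4094) - 4560) = -4265/(2099*(-1/4094) - 4560) = -4265/(-2099/4094 - 4560) = -4265/(-18670739/4094) = -4265*(-4094/18670739) = 17460910/18670739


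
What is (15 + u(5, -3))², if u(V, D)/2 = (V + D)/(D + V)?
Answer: 289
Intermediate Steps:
u(V, D) = 2 (u(V, D) = 2*((V + D)/(D + V)) = 2*((D + V)/(D + V)) = 2*1 = 2)
(15 + u(5, -3))² = (15 + 2)² = 17² = 289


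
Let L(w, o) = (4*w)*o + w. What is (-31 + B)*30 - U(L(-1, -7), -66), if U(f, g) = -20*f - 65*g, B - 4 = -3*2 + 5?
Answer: -4590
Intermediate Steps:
B = 3 (B = 4 + (-3*2 + 5) = 4 + (-6 + 5) = 4 - 1 = 3)
L(w, o) = w + 4*o*w (L(w, o) = 4*o*w + w = w + 4*o*w)
U(f, g) = -65*g - 20*f
(-31 + B)*30 - U(L(-1, -7), -66) = (-31 + 3)*30 - (-65*(-66) - (-20)*(1 + 4*(-7))) = -28*30 - (4290 - (-20)*(1 - 28)) = -840 - (4290 - (-20)*(-27)) = -840 - (4290 - 20*27) = -840 - (4290 - 540) = -840 - 1*3750 = -840 - 3750 = -4590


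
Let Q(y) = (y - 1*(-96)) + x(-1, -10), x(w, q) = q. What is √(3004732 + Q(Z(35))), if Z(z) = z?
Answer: √3004853 ≈ 1733.5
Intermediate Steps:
Q(y) = 86 + y (Q(y) = (y - 1*(-96)) - 10 = (y + 96) - 10 = (96 + y) - 10 = 86 + y)
√(3004732 + Q(Z(35))) = √(3004732 + (86 + 35)) = √(3004732 + 121) = √3004853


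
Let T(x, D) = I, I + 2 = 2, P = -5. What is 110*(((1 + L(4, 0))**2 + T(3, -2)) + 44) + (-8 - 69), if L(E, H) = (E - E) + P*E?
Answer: 44473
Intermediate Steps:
I = 0 (I = -2 + 2 = 0)
T(x, D) = 0
L(E, H) = -5*E (L(E, H) = (E - E) - 5*E = 0 - 5*E = -5*E)
110*(((1 + L(4, 0))**2 + T(3, -2)) + 44) + (-8 - 69) = 110*(((1 - 5*4)**2 + 0) + 44) + (-8 - 69) = 110*(((1 - 20)**2 + 0) + 44) - 77 = 110*(((-19)**2 + 0) + 44) - 77 = 110*((361 + 0) + 44) - 77 = 110*(361 + 44) - 77 = 110*405 - 77 = 44550 - 77 = 44473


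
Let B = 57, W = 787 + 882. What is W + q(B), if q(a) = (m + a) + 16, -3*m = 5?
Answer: 5221/3 ≈ 1740.3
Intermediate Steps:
m = -5/3 (m = -⅓*5 = -5/3 ≈ -1.6667)
W = 1669
q(a) = 43/3 + a (q(a) = (-5/3 + a) + 16 = 43/3 + a)
W + q(B) = 1669 + (43/3 + 57) = 1669 + 214/3 = 5221/3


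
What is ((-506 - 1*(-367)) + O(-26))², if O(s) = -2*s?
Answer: 7569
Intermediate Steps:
((-506 - 1*(-367)) + O(-26))² = ((-506 - 1*(-367)) - 2*(-26))² = ((-506 + 367) + 52)² = (-139 + 52)² = (-87)² = 7569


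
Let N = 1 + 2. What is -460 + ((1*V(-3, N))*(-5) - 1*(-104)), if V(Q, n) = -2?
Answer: -346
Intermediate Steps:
N = 3
-460 + ((1*V(-3, N))*(-5) - 1*(-104)) = -460 + ((1*(-2))*(-5) - 1*(-104)) = -460 + (-2*(-5) + 104) = -460 + (10 + 104) = -460 + 114 = -346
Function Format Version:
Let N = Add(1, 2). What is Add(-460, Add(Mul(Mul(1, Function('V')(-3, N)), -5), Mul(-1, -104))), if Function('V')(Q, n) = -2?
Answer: -346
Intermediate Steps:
N = 3
Add(-460, Add(Mul(Mul(1, Function('V')(-3, N)), -5), Mul(-1, -104))) = Add(-460, Add(Mul(Mul(1, -2), -5), Mul(-1, -104))) = Add(-460, Add(Mul(-2, -5), 104)) = Add(-460, Add(10, 104)) = Add(-460, 114) = -346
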